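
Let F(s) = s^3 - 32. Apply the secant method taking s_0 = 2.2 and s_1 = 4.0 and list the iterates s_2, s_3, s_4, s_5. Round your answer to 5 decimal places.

2.92038, 3.11627, 3.17982, 3.17471

F(2.2) = -21.3520000, F(4.0) = 32.0000000
s_2 = 4.0000000 − 32.0000000·(4.0000000 − 2.2000000) / (32.0000000 − (-21.3520000)) = 4.0000000 − (57.6000000)/(53.3520000) = 2.9203779
F(2.9203779) = -7.0932452
s_3 = 2.9203779 − (-7.0932452)·(2.9203779 − 4.0000000) / (-7.0932452 − 32.0000000) = 2.9203779 − (7.6580245)/(-39.0932452) = 3.1162691
F(3.1162691) = -1.7374956
s_4 = 3.1162691 − (-1.7374956)·(3.1162691 − 2.9203779) / (-1.7374956 − (-7.0932452)) = 3.1162691 − (-0.3403602)/(5.3557496) = 3.1798195
F(3.1798195) = 0.1519577
s_5 = 3.1798195 − 0.1519577·(3.1798195 − 3.1162691) / (0.1519577 − (-1.7374956)) = 3.1798195 − (0.0096570)/(1.8894533) = 3.1747086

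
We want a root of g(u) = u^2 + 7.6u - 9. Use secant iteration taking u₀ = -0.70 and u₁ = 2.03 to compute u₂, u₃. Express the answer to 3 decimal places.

0.849, 1.023

g(-0.70) = -13.83000, g(2.03) = 10.54890
u₂ = 2.03000 − 10.54890·(2.03000 − (-0.70000)) / (10.54890 − (-13.83000)) = 2.03000 − (28.79850)/(24.37890) = 0.84871
g(0.84871) = -1.82947
u₃ = 0.84871 − (-1.82947)·(0.84871 − 2.03000) / (-1.82947 − 10.54890) = 0.84871 − (2.16114)/(-12.37837) = 1.02330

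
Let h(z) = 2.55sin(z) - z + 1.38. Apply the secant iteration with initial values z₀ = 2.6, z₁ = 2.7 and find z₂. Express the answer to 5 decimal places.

h(2.6) = 0.0945285, h(2.7) = -0.2301813
z₂ = 2.7000000 − (-0.2301813)·(2.7000000 − 2.6000000) / (-0.2301813 − 0.0945285) = 2.7000000 − (-0.0230181)/(-0.3247098) = 2.6291117

2.62911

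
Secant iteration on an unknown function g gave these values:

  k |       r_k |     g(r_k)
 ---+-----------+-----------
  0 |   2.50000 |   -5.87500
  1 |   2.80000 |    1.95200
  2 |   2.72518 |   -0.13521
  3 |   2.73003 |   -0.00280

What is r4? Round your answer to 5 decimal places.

r4 = 2.73003 − (-0.00280)·(2.73003 − 2.72518) / (-0.00280 − (-0.13521))
   = 2.73003 − (-0.0000136)/(0.1324100) = 2.7301326

2.73013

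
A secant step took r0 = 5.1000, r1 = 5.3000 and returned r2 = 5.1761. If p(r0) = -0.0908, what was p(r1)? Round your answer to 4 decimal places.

0.1478

The secant line through (5.1000, -0.0908) and (5.3000, p(r1)) crosses zero at r2 = 5.1761.
So (5.1000, -0.0908), (5.3000, p(r1)), (5.1761, 0) are collinear:
p(r1) = -0.0908 · (5.3000 − 5.1761) / (5.1000 − 5.1761) = -0.0908 · (0.123900)/(-0.076100) = 0.147833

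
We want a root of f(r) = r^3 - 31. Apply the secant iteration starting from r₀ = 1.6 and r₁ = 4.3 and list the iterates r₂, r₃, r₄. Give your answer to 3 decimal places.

f(1.6) = -26.90400, f(4.3) = 48.50700
r₂ = 4.30000 − 48.50700·(4.30000 − 1.60000) / (48.50700 − (-26.90400)) = 4.30000 − (130.96890)/(75.41100) = 2.56327
f(2.56327) = -14.15850
r₃ = 2.56327 − (-14.15850)·(2.56327 − 4.30000) / (-14.15850 − 48.50700) = 2.56327 − (24.58956)/(-62.66550) = 2.95566
f(2.95566) = -5.17959
r₄ = 2.95566 − (-5.17959)·(2.95566 − 2.56327) / (-5.17959 − (-14.15850)) = 2.95566 − (-2.03244)/(8.97891) = 3.18202

2.563, 2.956, 3.182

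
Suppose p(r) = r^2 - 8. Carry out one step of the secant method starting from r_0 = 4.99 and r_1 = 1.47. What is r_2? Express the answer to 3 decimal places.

2.374

p(4.99) = 16.90010, p(1.47) = -5.83910
r_2 = 1.47000 − (-5.83910)·(1.47000 − 4.99000) / (-5.83910 − 16.90010) = 1.47000 − (20.55363)/(-22.73920) = 2.37389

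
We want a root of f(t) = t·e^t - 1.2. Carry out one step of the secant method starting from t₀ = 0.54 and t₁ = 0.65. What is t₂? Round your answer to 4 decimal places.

0.6344

f(0.54) = -0.273356, f(0.65) = 0.045102
t₂ = 0.650000 − 0.045102·(0.650000 − 0.540000) / (0.045102 − (-0.273356)) = 0.650000 − (0.004961)/(0.318458) = 0.634421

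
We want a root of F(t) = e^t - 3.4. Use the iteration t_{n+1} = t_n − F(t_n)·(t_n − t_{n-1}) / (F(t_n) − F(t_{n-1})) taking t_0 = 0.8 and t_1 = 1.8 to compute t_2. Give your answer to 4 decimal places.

1.1071

F(0.8) = -1.174459, F(1.8) = 2.649647
t_2 = 1.800000 − 2.649647·(1.800000 − 0.800000) / (2.649647 − (-1.174459)) = 1.800000 − (2.649647)/(3.824107) = 1.107120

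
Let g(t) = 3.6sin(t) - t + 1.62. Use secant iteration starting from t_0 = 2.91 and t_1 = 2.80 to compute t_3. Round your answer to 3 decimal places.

g(2.91) = -0.46370, g(2.80) = 0.02596
t_2 = 2.80000 − 0.02596·(2.80000 − 2.91000) / (0.02596 − (-0.46370)) = 2.80000 − (-0.00286)/(0.48966) = 2.80583
g(2.80583) = 0.00033
t_3 = 2.80583 − 0.00033·(2.80583 − 2.80000) / (0.00033 − 0.02596) = 2.80583 − (0.00000)/(-0.02563) = 2.80591

2.806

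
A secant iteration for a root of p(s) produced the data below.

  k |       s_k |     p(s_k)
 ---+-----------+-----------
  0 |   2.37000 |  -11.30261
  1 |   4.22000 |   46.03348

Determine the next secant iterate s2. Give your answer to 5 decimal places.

s2 = 4.22000 − 46.03348·(4.22000 − 2.37000) / (46.03348 − (-11.30261))
   = 4.22000 − (85.1619380)/(57.3360900) = 2.7346888

2.73469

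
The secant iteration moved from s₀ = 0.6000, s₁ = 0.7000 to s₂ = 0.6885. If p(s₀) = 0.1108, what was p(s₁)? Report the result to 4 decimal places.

-0.0144

The secant line through (0.6000, 0.1108) and (0.7000, p(s₁)) crosses zero at s₂ = 0.6885.
So (0.6000, 0.1108), (0.7000, p(s₁)), (0.6885, 0) are collinear:
p(s₁) = 0.1108 · (0.7000 − 0.6885) / (0.6000 − 0.6885) = 0.1108 · (0.011500)/(-0.088500) = -0.014398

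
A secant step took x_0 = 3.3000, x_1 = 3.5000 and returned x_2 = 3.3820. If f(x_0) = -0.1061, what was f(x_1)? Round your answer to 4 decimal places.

0.1527

The secant line through (3.3000, -0.1061) and (3.5000, f(x_1)) crosses zero at x_2 = 3.3820.
So (3.3000, -0.1061), (3.5000, f(x_1)), (3.3820, 0) are collinear:
f(x_1) = -0.1061 · (3.5000 − 3.3820) / (3.3000 − 3.3820) = -0.1061 · (0.118000)/(-0.082000) = 0.152680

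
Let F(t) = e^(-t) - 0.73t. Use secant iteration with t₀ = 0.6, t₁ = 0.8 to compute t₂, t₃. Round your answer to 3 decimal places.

0.690, 0.688

F(0.6) = 0.11081, F(0.8) = -0.13467
t₂ = 0.80000 − (-0.13467)·(0.80000 − 0.60000) / (-0.13467 − 0.11081) = 0.80000 − (-0.02693)/(-0.24548) = 0.69028
F(0.69028) = -0.00247
t₃ = 0.69028 − (-0.00247)·(0.69028 − 0.80000) / (-0.00247 − (-0.13467)) = 0.69028 − (0.00027)/(0.13220) = 0.68823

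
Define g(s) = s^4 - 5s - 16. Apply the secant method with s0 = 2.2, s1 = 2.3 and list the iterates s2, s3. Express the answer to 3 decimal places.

2.288, 2.289

g(2.2) = -3.57440, g(2.3) = 0.48410
s2 = 2.30000 − 0.48410·(2.30000 − 2.20000) / (0.48410 − (-3.57440)) = 2.30000 − (0.04841)/(4.05850) = 2.28807
g(2.28807) = -0.03227
s3 = 2.28807 − (-0.03227)·(2.28807 − 2.30000) / (-0.03227 − 0.48410) = 2.28807 − (0.00038)/(-0.51637) = 2.28882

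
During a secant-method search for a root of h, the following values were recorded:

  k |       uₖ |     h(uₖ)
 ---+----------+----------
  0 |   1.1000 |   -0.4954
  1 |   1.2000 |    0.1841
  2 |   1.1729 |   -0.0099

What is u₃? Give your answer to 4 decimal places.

u₃ = 1.1729 − (-0.0099)·(1.1729 − 1.2000) / (-0.0099 − 0.1841)
   = 1.1729 − (0.000268)/(-0.194000) = 1.174283

1.1743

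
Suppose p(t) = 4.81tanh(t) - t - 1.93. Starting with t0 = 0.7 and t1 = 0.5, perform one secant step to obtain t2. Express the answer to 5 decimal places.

p(0.7) = 0.2770090, p(0.5) = -0.2072165
t2 = 0.5000000 − (-0.2072165)·(0.5000000 − 0.7000000) / (-0.2072165 − 0.2770090) = 0.5000000 − (0.0414433)/(-0.4842255) = 0.5855868

0.58559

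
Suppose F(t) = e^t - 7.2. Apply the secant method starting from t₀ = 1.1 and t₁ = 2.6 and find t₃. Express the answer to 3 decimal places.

F(1.1) = -4.19583, F(2.6) = 6.26374
t₂ = 2.60000 − 6.26374·(2.60000 − 1.10000) / (6.26374 − (-4.19583)) = 2.60000 − (9.39561)/(10.45957) = 1.70172
F(1.70172) = -1.71662
t₃ = 1.70172 − (-1.71662)·(1.70172 − 2.60000) / (-1.71662 − 6.26374) = 1.70172 − (1.54200)/(-7.98036) = 1.89495

1.895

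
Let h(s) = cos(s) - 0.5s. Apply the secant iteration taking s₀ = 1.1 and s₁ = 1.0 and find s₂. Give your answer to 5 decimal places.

h(1.1) = -0.0964039, h(1.0) = 0.0403023
s₂ = 1.0000000 − 0.0403023·(1.0000000 − 1.1000000) / (0.0403023 − (-0.0964039)) = 1.0000000 − (-0.0040302)/(0.1367062) = 1.0294810

1.02948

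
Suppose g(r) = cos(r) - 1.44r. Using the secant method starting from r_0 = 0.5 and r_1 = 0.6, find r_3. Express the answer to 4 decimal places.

g(0.5) = 0.157583, g(0.6) = -0.038664
r_2 = 0.600000 − (-0.038664)·(0.600000 − 0.500000) / (-0.038664 − 0.157583) = 0.600000 − (-0.003866)/(-0.196247) = 0.580298
g(0.580298) = 0.000670
r_3 = 0.580298 − 0.000670·(0.580298 − 0.600000) / (0.000670 − (-0.038664)) = 0.580298 − (-0.000013)/(0.039334) = 0.580634

0.5806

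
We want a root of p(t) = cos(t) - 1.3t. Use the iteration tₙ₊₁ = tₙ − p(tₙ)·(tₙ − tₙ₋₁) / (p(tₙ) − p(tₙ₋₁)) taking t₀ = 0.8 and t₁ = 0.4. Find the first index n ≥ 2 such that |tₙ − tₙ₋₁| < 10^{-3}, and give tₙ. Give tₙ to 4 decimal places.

n = 4, tₙ = 0.6242

p(0.8) = -0.343293, p(0.4) = 0.401061
t₂ = 0.400000 − 0.401061·(-0.400000)/(0.744354) = 0.615522;  |Δ| = 0.215522
p(0.615522) = 0.016294
t₃ = 0.615522 − 0.016294·(0.215522)/(-0.384767) = 0.624649;  |Δ| = 0.009127
p(0.624649) = -0.000875
t₄ = 0.624649 − (-0.000875)·(0.009127)/(-0.017169) = 0.624184;  |Δ| = 0.000465
|t₄ − t₃| = 0.000465 < 10^{-3}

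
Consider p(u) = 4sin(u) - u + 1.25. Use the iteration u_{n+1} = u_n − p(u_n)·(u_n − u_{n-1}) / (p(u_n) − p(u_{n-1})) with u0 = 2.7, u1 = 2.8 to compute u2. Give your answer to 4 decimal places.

2.7553

p(2.7) = 0.259520, p(2.8) = -0.210047
u2 = 2.800000 − (-0.210047)·(2.800000 − 2.700000) / (-0.210047 − 0.259520) = 2.800000 − (-0.021005)/(-0.469567) = 2.755268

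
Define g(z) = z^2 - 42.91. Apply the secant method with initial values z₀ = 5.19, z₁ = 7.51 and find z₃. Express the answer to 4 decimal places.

6.5435

g(5.19) = -15.973900, g(7.51) = 13.490100
z₂ = 7.510000 − 13.490100·(7.510000 − 5.190000) / (13.490100 − (-15.973900)) = 7.510000 − (31.297032)/(29.464000) = 6.447787
g(6.447787) = -1.336038
z₃ = 6.447787 − (-1.336038)·(6.447787 − 7.510000) / (-1.336038 − 13.490100) = 6.447787 − (1.419156)/(-14.826138) = 6.543507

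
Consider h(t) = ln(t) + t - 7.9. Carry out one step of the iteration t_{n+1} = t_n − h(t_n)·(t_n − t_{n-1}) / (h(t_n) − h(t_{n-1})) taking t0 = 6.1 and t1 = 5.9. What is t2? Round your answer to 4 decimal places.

h(6.1) = 0.008289, h(5.9) = -0.225048
t2 = 5.900000 − (-0.225048)·(5.900000 − 6.100000) / (-0.225048 − 0.008289) = 5.900000 − (0.045010)/(-0.233336) = 6.092895

6.0929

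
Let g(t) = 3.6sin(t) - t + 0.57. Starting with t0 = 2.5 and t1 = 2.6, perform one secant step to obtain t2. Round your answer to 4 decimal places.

g(2.5) = 0.224500, g(2.6) = -0.174195
t2 = 2.600000 − (-0.174195)·(2.600000 − 2.500000) / (-0.174195 − 0.224500) = 2.600000 − (-0.017420)/(-0.398695) = 2.556309

2.5563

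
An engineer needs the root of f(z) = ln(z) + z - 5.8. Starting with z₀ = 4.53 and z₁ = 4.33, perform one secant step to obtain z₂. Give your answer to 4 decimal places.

f(4.53) = 0.240722, f(4.33) = -0.004432
z₂ = 4.330000 − (-0.004432)·(4.330000 − 4.530000) / (-0.004432 − 0.240722) = 4.330000 − (0.000886)/(-0.245154) = 4.333616

4.3336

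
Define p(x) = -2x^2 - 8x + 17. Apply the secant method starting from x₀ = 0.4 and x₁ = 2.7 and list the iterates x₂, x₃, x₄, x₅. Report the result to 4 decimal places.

p(0.4) = 13.480000, p(2.7) = -19.180000
x₂ = 2.700000 − (-19.180000)·(2.700000 − 0.400000) / (-19.180000 − 13.480000) = 2.700000 − (-44.114000)/(-32.660000) = 1.349296
p(1.349296) = 2.564436
x₃ = 1.349296 − 2.564436·(1.349296 − 2.700000) / (2.564436 − (-19.180000)) = 1.349296 − (-3.463794)/(21.744436) = 1.508591
p(1.508591) = 0.379572
x₄ = 1.508591 − 0.379572·(1.508591 − 1.349296) / (0.379572 − 2.564436) = 1.508591 − (0.060464)/(-2.184863) = 1.536266
p(1.536266) = -0.010348
x₅ = 1.536266 − (-0.010348)·(1.536266 − 1.508591) / (-0.010348 − 0.379572) = 1.536266 − (-0.000286)/(-0.389921) = 1.535531

1.3493, 1.5086, 1.5363, 1.5355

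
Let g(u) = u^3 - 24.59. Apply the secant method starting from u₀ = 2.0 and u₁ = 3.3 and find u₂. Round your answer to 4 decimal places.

2.7720

g(2.0) = -16.590000, g(3.3) = 11.347000
u₂ = 3.300000 − 11.347000·(3.300000 − 2.000000) / (11.347000 − (-16.590000)) = 3.300000 − (14.751100)/(27.937000) = 2.771987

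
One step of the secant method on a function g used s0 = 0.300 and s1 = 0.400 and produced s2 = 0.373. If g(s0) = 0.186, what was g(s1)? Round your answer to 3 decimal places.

-0.069

The secant line through (0.300, 0.186) and (0.400, g(s1)) crosses zero at s2 = 0.373.
So (0.300, 0.186), (0.400, g(s1)), (0.373, 0) are collinear:
g(s1) = 0.186 · (0.400 − 0.373) / (0.300 − 0.373) = 0.186 · (0.02700)/(-0.07300) = -0.06879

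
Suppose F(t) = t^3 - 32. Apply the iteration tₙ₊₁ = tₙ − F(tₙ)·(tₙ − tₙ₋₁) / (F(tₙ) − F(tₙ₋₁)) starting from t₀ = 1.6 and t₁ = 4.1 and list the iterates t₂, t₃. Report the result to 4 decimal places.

F(1.6) = -27.904000, F(4.1) = 36.921000
t₂ = 4.100000 − 36.921000·(4.100000 − 1.600000) / (36.921000 − (-27.904000)) = 4.100000 − (92.302500)/(64.825000) = 2.676128
F(2.676128) = -12.834477
t₃ = 2.676128 − (-12.834477)·(2.676128 − 4.100000) / (-12.834477 − 36.921000) = 2.676128 − (18.274653)/(-49.755477) = 3.043417

2.6761, 3.0434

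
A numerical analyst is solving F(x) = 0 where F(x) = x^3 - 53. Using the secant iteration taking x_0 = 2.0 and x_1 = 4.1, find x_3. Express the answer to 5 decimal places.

3.73800

F(2.0) = -45.0000000, F(4.1) = 15.9210000
x_2 = 4.1000000 − 15.9210000·(4.1000000 − 2.0000000) / (15.9210000 − (-45.0000000)) = 4.1000000 − (33.4341000)/(60.9210000) = 3.5511892
F(3.5511892) = -8.2161476
x_3 = 3.5511892 − (-8.2161476)·(3.5511892 − 4.1000000) / (-8.2161476 − 15.9210000) = 3.5511892 − (4.5091101)/(-24.1371476) = 3.7380013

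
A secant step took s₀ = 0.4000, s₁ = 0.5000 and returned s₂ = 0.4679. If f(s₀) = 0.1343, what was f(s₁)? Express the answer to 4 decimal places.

-0.0635

The secant line through (0.4000, 0.1343) and (0.5000, f(s₁)) crosses zero at s₂ = 0.4679.
So (0.4000, 0.1343), (0.5000, f(s₁)), (0.4679, 0) are collinear:
f(s₁) = 0.1343 · (0.5000 − 0.4679) / (0.4000 − 0.4679) = 0.1343 · (0.032100)/(-0.067900) = -0.063491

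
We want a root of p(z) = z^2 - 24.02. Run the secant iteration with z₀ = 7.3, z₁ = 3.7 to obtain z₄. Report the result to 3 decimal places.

p(7.3) = 29.27000, p(3.7) = -10.33000
z₂ = 3.70000 − (-10.33000)·(3.70000 − 7.30000) / (-10.33000 − 29.27000) = 3.70000 − (37.18800)/(-39.60000) = 4.63909
p(4.63909) = -2.49884
z₃ = 4.63909 − (-2.49884)·(4.63909 − 3.70000) / (-2.49884 − (-10.33000)) = 4.63909 − (-2.34663)/(7.83116) = 4.93874
p(4.93874) = 0.37119
z₄ = 4.93874 − 0.37119·(4.93874 − 4.63909) / (0.37119 − (-2.49884)) = 4.93874 − (0.11123)/(2.87003) = 4.89999

4.900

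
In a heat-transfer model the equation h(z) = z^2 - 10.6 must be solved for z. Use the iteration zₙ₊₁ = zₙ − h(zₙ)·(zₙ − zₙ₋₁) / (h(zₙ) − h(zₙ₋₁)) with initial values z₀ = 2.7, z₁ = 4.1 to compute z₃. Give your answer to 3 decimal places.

3.248

h(2.7) = -3.31000, h(4.1) = 6.21000
z₂ = 4.10000 − 6.21000·(4.10000 − 2.70000) / (6.21000 − (-3.31000)) = 4.10000 − (8.69400)/(9.52000) = 3.18676
h(3.18676) = -0.44453
z₃ = 3.18676 − (-0.44453)·(3.18676 − 4.10000) / (-0.44453 − 6.21000) = 3.18676 − (0.40596)/(-6.65453) = 3.24777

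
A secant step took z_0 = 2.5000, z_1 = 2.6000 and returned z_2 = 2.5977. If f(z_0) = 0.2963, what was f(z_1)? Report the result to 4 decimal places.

-0.0070

The secant line through (2.5000, 0.2963) and (2.6000, f(z_1)) crosses zero at z_2 = 2.5977.
So (2.5000, 0.2963), (2.6000, f(z_1)), (2.5977, 0) are collinear:
f(z_1) = 0.2963 · (2.6000 − 2.5977) / (2.5000 − 2.5977) = 0.2963 · (0.002300)/(-0.097700) = -0.006975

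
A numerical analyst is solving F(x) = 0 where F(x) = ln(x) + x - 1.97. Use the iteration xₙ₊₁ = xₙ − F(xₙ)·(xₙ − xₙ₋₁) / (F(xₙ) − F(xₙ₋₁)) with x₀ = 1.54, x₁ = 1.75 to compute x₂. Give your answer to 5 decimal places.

1.53889

F(1.54) = 0.0017824, F(1.75) = 0.3396158
x₂ = 1.7500000 − 0.3396158·(1.7500000 − 1.5400000) / (0.3396158 − 0.0017824) = 1.7500000 − (0.0713193)/(0.3378334) = 1.5388920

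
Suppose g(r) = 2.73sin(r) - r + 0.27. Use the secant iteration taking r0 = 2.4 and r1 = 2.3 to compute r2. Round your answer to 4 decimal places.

2.3020

g(2.4) = -0.285986, g(2.3) = 0.005775
r2 = 2.300000 − 0.005775·(2.300000 − 2.400000) / (0.005775 − (-0.285986)) = 2.300000 − (-0.000578)/(0.291761) = 2.301979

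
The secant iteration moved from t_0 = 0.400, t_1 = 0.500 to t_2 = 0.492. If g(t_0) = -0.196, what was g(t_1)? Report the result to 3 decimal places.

0.017

The secant line through (0.400, -0.196) and (0.500, g(t_1)) crosses zero at t_2 = 0.492.
So (0.400, -0.196), (0.500, g(t_1)), (0.492, 0) are collinear:
g(t_1) = -0.196 · (0.500 − 0.492) / (0.400 − 0.492) = -0.196 · (0.00800)/(-0.09200) = 0.01704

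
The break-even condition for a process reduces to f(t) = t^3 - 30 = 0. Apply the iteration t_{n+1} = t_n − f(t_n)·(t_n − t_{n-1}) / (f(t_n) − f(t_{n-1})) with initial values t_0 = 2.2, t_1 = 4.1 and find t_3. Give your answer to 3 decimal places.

3.032

f(2.2) = -19.35200, f(4.1) = 38.92100
t_2 = 4.10000 − 38.92100·(4.10000 − 2.20000) / (38.92100 − (-19.35200)) = 4.10000 − (73.94990)/(58.27300) = 2.83097
f(2.83097) = -7.31138
t_3 = 2.83097 − (-7.31138)·(2.83097 − 4.10000) / (-7.31138 − 38.92100) = 2.83097 − (9.27833)/(-46.23238) = 3.03166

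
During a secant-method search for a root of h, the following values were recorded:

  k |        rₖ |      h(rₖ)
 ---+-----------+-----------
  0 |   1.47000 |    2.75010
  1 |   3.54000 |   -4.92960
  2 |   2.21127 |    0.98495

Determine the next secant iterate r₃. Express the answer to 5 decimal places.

r₃ = 2.21127 − 0.98495·(2.21127 − 3.54000) / (0.98495 − (-4.92960))
   = 2.21127 − (-1.3087326)/(5.9145500) = 2.4325434

2.43254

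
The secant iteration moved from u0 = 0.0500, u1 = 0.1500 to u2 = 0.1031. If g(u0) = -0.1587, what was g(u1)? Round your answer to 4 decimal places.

The secant line through (0.0500, -0.1587) and (0.1500, g(u1)) crosses zero at u2 = 0.1031.
So (0.0500, -0.1587), (0.1500, g(u1)), (0.1031, 0) are collinear:
g(u1) = -0.1587 · (0.1500 − 0.1031) / (0.0500 − 0.1031) = -0.1587 · (0.046900)/(-0.053100) = 0.140170

0.1402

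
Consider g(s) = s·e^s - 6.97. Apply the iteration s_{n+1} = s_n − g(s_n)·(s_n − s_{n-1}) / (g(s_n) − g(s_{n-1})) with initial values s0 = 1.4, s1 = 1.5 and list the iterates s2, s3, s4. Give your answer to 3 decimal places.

g(1.4) = -1.29272, g(1.5) = -0.24747
s2 = 1.50000 − (-0.24747)·(1.50000 − 1.40000) / (-0.24747 − (-1.29272)) = 1.50000 − (-0.02475)/(1.04525) = 1.52368
g(1.52368) = 0.02224
s3 = 1.52368 − 0.02224·(1.52368 − 1.50000) / (0.02224 − (-0.24747)) = 1.52368 − (0.00053)/(0.26970) = 1.52172
g(1.52172) = -0.00034
s4 = 1.52172 − (-0.00034)·(1.52172 − 1.52368) / (-0.00034 − 0.02224) = 1.52172 − (0.00000)/(-0.02258) = 1.52175

1.524, 1.522, 1.522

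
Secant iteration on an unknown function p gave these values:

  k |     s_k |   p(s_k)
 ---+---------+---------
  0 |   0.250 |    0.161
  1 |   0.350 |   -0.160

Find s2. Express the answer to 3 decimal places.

0.300

s2 = 0.350 − (-0.160)·(0.350 − 0.250) / (-0.160 − 0.161)
   = 0.350 − (-0.01600)/(-0.32100) = 0.30016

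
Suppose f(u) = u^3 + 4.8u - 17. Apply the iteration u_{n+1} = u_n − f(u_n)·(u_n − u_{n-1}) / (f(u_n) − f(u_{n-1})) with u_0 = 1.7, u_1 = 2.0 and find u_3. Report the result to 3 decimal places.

1.964

f(1.7) = -3.92700, f(2.0) = 0.60000
u_2 = 2.00000 − 0.60000·(2.00000 − 1.70000) / (0.60000 − (-3.92700)) = 2.00000 − (0.18000)/(4.52700) = 1.96024
f(1.96024) = -0.05857
u_3 = 1.96024 − (-0.05857)·(1.96024 − 2.00000) / (-0.05857 − 0.60000) = 1.96024 − (0.00233)/(-0.65857) = 1.96377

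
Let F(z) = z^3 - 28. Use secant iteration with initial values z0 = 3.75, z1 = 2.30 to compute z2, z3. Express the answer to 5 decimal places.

2.86592, 3.08790

F(3.75) = 24.7343750, F(2.30) = -15.8330000
z2 = 2.3000000 − (-15.8330000)·(2.3000000 − 3.7500000) / (-15.8330000 − 24.7343750) = 2.3000000 − (22.9578500)/(-40.5673750) = 2.8659190
F(2.8659190) = -4.4607970
z3 = 2.8659190 − (-4.4607970)·(2.8659190 − 2.3000000) / (-4.4607970 − (-15.8330000)) = 2.8659190 − (-2.5244500)/(11.3722030) = 3.0879033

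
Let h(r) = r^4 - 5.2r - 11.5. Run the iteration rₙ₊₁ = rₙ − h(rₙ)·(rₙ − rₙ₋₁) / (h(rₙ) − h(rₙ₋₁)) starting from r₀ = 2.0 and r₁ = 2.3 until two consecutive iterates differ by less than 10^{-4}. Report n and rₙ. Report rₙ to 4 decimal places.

n = 5, rₙ = 2.1869

h(2.0) = -5.900000, h(2.3) = 4.524100
r₂ = 2.300000 − 4.524100·(0.300000)/(10.424100) = 2.169799;  |Δ| = 0.130201
h(2.169799) = -0.617436
r₃ = 2.169799 − (-0.617436)·(-0.130201)/(-5.141536) = 2.185434;  |Δ| = 0.015636
h(2.185434) = -0.052903
r₄ = 2.185434 − (-0.052903)·(0.015636)/(0.564533) = 2.186900;  |Δ| = 0.001465
h(2.186900) = 0.000715
r₅ = 2.186900 − 0.000715·(0.001465)/(0.053618) = 2.186880;  |Δ| = 0.000020
|r₅ − r₄| = 0.000020 < 10^{-4}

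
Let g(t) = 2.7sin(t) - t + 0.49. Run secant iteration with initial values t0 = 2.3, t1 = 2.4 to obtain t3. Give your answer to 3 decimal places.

g(2.3) = 0.20340, g(2.4) = -0.08625
t2 = 2.40000 − (-0.08625)·(2.40000 − 2.30000) / (-0.08625 − 0.20340) = 2.40000 − (-0.00862)/(-0.28965) = 2.37022
g(2.37022) = 0.00199
t3 = 2.37022 − 0.00199·(2.37022 − 2.40000) / (0.00199 − (-0.08625)) = 2.37022 − (-0.00006)/(0.08824) = 2.37090

2.371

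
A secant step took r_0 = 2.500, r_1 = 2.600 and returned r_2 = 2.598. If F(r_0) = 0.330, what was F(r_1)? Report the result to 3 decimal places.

-0.007

The secant line through (2.500, 0.330) and (2.600, F(r_1)) crosses zero at r_2 = 2.598.
So (2.500, 0.330), (2.600, F(r_1)), (2.598, 0) are collinear:
F(r_1) = 0.330 · (2.600 − 2.598) / (2.500 − 2.598) = 0.330 · (0.00200)/(-0.09800) = -0.00673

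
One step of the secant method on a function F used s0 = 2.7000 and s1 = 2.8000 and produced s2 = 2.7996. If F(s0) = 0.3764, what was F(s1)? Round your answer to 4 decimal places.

The secant line through (2.7000, 0.3764) and (2.8000, F(s1)) crosses zero at s2 = 2.7996.
So (2.7000, 0.3764), (2.8000, F(s1)), (2.7996, 0) are collinear:
F(s1) = 0.3764 · (2.8000 − 2.7996) / (2.7000 − 2.7996) = 0.3764 · (0.000400)/(-0.099600) = -0.001512

-0.0015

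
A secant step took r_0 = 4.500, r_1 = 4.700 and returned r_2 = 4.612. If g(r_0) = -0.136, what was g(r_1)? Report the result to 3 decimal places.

The secant line through (4.500, -0.136) and (4.700, g(r_1)) crosses zero at r_2 = 4.612.
So (4.500, -0.136), (4.700, g(r_1)), (4.612, 0) are collinear:
g(r_1) = -0.136 · (4.700 − 4.612) / (4.500 − 4.612) = -0.136 · (0.08800)/(-0.11200) = 0.10686

0.107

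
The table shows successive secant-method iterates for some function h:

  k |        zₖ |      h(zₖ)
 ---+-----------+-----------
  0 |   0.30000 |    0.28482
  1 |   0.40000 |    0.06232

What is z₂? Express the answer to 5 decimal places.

0.42801

z₂ = 0.40000 − 0.06232·(0.40000 − 0.30000) / (0.06232 − 0.28482)
   = 0.40000 − (0.0062320)/(-0.2225000) = 0.4280090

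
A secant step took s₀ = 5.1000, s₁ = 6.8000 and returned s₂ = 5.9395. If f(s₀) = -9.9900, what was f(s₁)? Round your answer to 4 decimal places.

The secant line through (5.1000, -9.9900) and (6.8000, f(s₁)) crosses zero at s₂ = 5.9395.
So (5.1000, -9.9900), (6.8000, f(s₁)), (5.9395, 0) are collinear:
f(s₁) = -9.9900 · (6.8000 − 5.9395) / (5.1000 − 5.9395) = -9.9900 · (0.860500)/(-0.839500) = 10.239899

10.2399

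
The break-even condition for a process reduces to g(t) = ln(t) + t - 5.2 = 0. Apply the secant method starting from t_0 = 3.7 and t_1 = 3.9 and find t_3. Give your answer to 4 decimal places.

g(3.7) = -0.191667, g(3.9) = 0.060977
t_2 = 3.900000 − 0.060977·(3.900000 − 3.700000) / (0.060977 − (-0.191667)) = 3.900000 − (0.012195)/(0.252644) = 3.851729
g(3.851729) = 0.000251
t_3 = 3.851729 − 0.000251·(3.851729 − 3.900000) / (0.000251 − 0.060977) = 3.851729 − (-0.000012)/(-0.060725) = 3.851529

3.8515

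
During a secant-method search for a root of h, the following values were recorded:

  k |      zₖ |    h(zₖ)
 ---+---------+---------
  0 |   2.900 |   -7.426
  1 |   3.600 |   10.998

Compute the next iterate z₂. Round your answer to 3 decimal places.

z₂ = 3.600 − 10.998·(3.600 − 2.900) / (10.998 − (-7.426))
   = 3.600 − (7.69860)/(18.42400) = 3.18214

3.182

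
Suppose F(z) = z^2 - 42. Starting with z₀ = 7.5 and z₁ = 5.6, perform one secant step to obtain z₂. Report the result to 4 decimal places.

6.4122

F(7.5) = 14.250000, F(5.6) = -10.640000
z₂ = 5.600000 − (-10.640000)·(5.600000 − 7.500000) / (-10.640000 − 14.250000) = 5.600000 − (20.216000)/(-24.890000) = 6.412214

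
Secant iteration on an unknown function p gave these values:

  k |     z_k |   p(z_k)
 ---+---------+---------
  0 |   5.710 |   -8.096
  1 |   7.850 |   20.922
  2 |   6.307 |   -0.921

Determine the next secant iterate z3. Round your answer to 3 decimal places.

6.372

z3 = 6.307 − (-0.921)·(6.307 − 7.850) / (-0.921 − 20.922)
   = 6.307 − (1.42110)/(-21.84300) = 6.37206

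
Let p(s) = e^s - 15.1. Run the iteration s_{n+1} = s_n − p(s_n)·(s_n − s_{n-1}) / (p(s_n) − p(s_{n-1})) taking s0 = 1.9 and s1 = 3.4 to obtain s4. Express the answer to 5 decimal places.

2.72709

p(1.9) = -8.4141056, p(3.4) = 14.8641000
s2 = 3.4000000 − 14.8641000·(3.4000000 − 1.9000000) / (14.8641000 − (-8.4141056)) = 3.4000000 − (22.2961501)/(23.2782056) = 2.4421878
p(2.4421878) = -3.6018314
s3 = 2.4421878 − (-3.6018314)·(2.4421878 − 3.4000000) / (-3.6018314 − 14.8641000) = 2.4421878 − (3.4498782)/(-18.4659315) = 2.6290117
p(2.6290117) = -1.2399346
s4 = 2.6290117 − (-1.2399346)·(2.6290117 − 2.4421878) / (-1.2399346 − (-3.6018314)) = 2.6290117 − (-0.2316495)/(2.3618969) = 2.7270894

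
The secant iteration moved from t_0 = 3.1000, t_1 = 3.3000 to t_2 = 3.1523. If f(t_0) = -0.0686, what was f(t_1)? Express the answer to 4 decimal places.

0.1937

The secant line through (3.1000, -0.0686) and (3.3000, f(t_1)) crosses zero at t_2 = 3.1523.
So (3.1000, -0.0686), (3.3000, f(t_1)), (3.1523, 0) are collinear:
f(t_1) = -0.0686 · (3.3000 − 3.1523) / (3.1000 − 3.1523) = -0.0686 · (0.147700)/(-0.052300) = 0.193733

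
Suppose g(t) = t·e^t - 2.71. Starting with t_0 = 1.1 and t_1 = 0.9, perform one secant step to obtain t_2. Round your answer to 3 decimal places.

0.991

g(1.1) = 0.59458, g(0.9) = -0.49636
t_2 = 0.90000 − (-0.49636)·(0.90000 − 1.10000) / (-0.49636 − 0.59458) = 0.90000 − (0.09927)/(-1.09094) = 0.99100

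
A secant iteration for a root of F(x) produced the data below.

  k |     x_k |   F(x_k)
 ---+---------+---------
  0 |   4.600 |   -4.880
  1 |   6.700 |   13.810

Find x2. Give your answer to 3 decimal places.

x2 = 6.700 − 13.810·(6.700 − 4.600) / (13.810 − (-4.880))
   = 6.700 − (29.00100)/(18.69000) = 5.14831

5.148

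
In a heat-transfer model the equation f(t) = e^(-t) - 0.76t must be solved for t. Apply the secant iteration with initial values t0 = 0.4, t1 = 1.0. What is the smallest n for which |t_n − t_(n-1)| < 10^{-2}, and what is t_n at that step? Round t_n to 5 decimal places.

n = 4, t_n = 0.67198

f(0.4) = 0.3663200, f(1.0) = -0.3921206
t2 = 1.0000000 − (-0.3921206)·(0.6000000)/(-0.7584406) = 0.6897946;  |Δ| = 0.3102054
f(0.6897946) = -0.0225649
t3 = 0.6897946 − (-0.0225649)·(-0.3102054)/(0.3695557) = 0.6708537;  |Δ| = 0.0189410
f(0.6708537) = 0.0014231
t4 = 0.6708537 − 0.0014231·(-0.0189410)/(0.0239880) = 0.6719774;  |Δ| = 0.0011237
|t4 − t3| = 0.0011237 < 10^{-2}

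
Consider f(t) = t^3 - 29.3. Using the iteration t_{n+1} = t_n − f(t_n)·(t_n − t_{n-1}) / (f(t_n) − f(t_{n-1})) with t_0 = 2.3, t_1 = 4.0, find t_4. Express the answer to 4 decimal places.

3.0872

f(2.3) = -17.133000, f(4.0) = 34.700000
t_2 = 4.000000 − 34.700000·(4.000000 − 2.300000) / (34.700000 − (-17.133000)) = 4.000000 − (58.990000)/(51.833000) = 2.861922
f(2.861922) = -5.859150
t_3 = 2.861922 − (-5.859150)·(2.861922 − 4.000000) / (-5.859150 − 34.700000) = 2.861922 − (6.668170)/(-40.559150) = 3.026328
f(3.026328) = -1.582887
t_4 = 3.026328 − (-1.582887)·(3.026328 − 2.861922) / (-1.582887 − (-5.859150)) = 3.026328 − (-0.260236)/(4.276263) = 3.087184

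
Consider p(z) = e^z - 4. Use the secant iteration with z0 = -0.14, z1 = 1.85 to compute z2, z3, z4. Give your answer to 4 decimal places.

p(-0.14) = -3.130642, p(1.85) = 2.359820
z2 = 1.850000 − 2.359820·(1.850000 − (-0.140000)) / (2.359820 − (-3.130642)) = 1.850000 − (4.696041)/(5.490461) = 0.994691
p(0.994691) = -1.296111
z3 = 0.994691 − (-1.296111)·(0.994691 − 1.850000) / (-1.296111 − 2.359820) = 0.994691 − (1.108576)/(-3.655931) = 1.297918
p(1.297918) = -0.338336
z4 = 1.297918 − (-0.338336)·(1.297918 − 0.994691) / (-0.338336 − (-1.296111)) = 1.297918 − (-0.102593)/(0.957775) = 1.405033

0.9947, 1.2979, 1.4050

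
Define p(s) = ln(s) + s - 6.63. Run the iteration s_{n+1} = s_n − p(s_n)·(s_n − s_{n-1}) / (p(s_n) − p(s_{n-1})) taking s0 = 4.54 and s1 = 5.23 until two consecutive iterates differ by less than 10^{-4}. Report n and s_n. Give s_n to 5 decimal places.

p(4.54) = -0.5770730, p(5.23) = 0.2544113
s2 = 5.2300000 − 0.2544113·(0.6900000)/(0.8314843) = 5.0188790;  |Δ| = 0.2111210
p(5.0188790) = 0.0020856
s3 = 5.0188790 − 0.0020856·(-0.2111210)/(-0.2523257) = 5.0171340;  |Δ| = 0.0017450
p(5.0171340) = -0.0000072
s4 = 5.0171340 − (-0.0000072)·(-0.0017450)/(-0.0020928) = 5.0171400;  |Δ| = 0.0000060
|s4 − s3| = 0.0000060 < 10^{-4}

n = 4, s_n = 5.01714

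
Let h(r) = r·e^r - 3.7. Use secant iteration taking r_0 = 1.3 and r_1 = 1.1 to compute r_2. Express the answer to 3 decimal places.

1.154

h(1.3) = 1.07009, h(1.1) = -0.39542
r_2 = 1.10000 − (-0.39542)·(1.10000 − 1.30000) / (-0.39542 − 1.07009) = 1.10000 − (0.07908)/(-1.46550) = 1.15396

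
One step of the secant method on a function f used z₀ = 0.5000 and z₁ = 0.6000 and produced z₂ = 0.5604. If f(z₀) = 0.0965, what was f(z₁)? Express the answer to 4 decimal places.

The secant line through (0.5000, 0.0965) and (0.6000, f(z₁)) crosses zero at z₂ = 0.5604.
So (0.5000, 0.0965), (0.6000, f(z₁)), (0.5604, 0) are collinear:
f(z₁) = 0.0965 · (0.6000 − 0.5604) / (0.5000 − 0.5604) = 0.0965 · (0.039600)/(-0.060400) = -0.063268

-0.0633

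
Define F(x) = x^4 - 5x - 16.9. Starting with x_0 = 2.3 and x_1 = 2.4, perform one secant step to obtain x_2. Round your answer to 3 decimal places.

2.309

F(2.3) = -0.41590, F(2.4) = 4.27760
x_2 = 2.40000 − 4.27760·(2.40000 − 2.30000) / (4.27760 − (-0.41590)) = 2.40000 − (0.42776)/(4.69350) = 2.30886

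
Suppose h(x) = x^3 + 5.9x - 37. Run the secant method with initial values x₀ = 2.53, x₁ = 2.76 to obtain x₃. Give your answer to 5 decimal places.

h(2.53) = -5.8787230, h(2.76) = 0.3085760
x₂ = 2.7600000 − 0.3085760·(2.7600000 − 2.5300000) / (0.3085760 − (-5.8787230)) = 2.7600000 − (0.0709725)/(6.1872990) = 2.7485293
h(2.7485293) = -0.0201500
x₃ = 2.7485293 − (-0.0201500)·(2.7485293 − 2.7600000) / (-0.0201500 − 0.3085760) = 2.7485293 − (0.0002311)/(-0.3287260) = 2.7492324

2.74923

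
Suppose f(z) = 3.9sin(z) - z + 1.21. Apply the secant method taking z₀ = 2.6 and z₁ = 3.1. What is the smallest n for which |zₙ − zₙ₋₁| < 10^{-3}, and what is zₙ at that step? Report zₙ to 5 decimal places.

n = 4, zₙ = 2.73879

f(2.6) = 0.6204554, f(3.1) = -1.7278354
z₂ = 3.1000000 − (-1.7278354)·(0.5000000)/(-2.3482908) = 2.7321079;  |Δ| = 0.3678921
f(2.7321079) = 0.0306255
z₃ = 2.7321079 − 0.0306255·(-0.3678921)/(1.7584609) = 2.7385151;  |Δ| = 0.0064072
f(2.7385151) = 0.0012642
z₄ = 2.7385151 − 0.0012642·(0.0064072)/(-0.0293613) = 2.7387910;  |Δ| = 0.0002759
|z₄ − z₃| = 0.0002759 < 10^{-3}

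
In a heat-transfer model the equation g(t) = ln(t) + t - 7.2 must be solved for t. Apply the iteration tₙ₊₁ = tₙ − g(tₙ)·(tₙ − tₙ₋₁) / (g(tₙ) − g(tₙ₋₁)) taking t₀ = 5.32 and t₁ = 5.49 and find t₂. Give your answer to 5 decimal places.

g(5.32) = -0.2085267, g(5.49) = -0.0070717
t₂ = 5.4900000 − (-0.0070717)·(5.4900000 − 5.3200000) / (-0.0070717 − (-0.2085267)) = 5.4900000 − (-0.0012022)/(0.2014550) = 5.4959676

5.49597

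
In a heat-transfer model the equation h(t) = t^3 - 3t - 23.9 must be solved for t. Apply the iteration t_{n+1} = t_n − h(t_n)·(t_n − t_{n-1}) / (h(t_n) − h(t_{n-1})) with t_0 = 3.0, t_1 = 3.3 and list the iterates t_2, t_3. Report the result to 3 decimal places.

3.220, 3.226

h(3.0) = -5.90000, h(3.3) = 2.13700
t_2 = 3.30000 − 2.13700·(3.30000 − 3.00000) / (2.13700 − (-5.90000)) = 3.30000 − (0.64110)/(8.03700) = 3.22023
h(3.22023) = -0.16725
t_3 = 3.22023 − (-0.16725)·(3.22023 − 3.30000) / (-0.16725 − 2.13700) = 3.22023 − (0.01334)/(-2.30425) = 3.22602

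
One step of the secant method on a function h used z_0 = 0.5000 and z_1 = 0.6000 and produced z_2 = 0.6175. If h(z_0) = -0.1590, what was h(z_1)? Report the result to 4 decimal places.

-0.0237

The secant line through (0.5000, -0.1590) and (0.6000, h(z_1)) crosses zero at z_2 = 0.6175.
So (0.5000, -0.1590), (0.6000, h(z_1)), (0.6175, 0) are collinear:
h(z_1) = -0.1590 · (0.6000 − 0.6175) / (0.5000 − 0.6175) = -0.1590 · (-0.017500)/(-0.117500) = -0.023681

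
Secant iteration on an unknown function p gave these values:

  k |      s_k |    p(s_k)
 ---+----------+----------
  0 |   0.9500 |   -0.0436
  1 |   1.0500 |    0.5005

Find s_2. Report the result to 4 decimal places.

0.9580

s_2 = 1.0500 − 0.5005·(1.0500 − 0.9500) / (0.5005 − (-0.0436))
   = 1.0500 − (0.050050)/(0.544100) = 0.958013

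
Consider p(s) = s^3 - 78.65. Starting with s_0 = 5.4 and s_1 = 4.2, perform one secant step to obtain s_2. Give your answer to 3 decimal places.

4.266

p(5.4) = 78.81400, p(4.2) = -4.56200
s_2 = 4.20000 − (-4.56200)·(4.20000 − 5.40000) / (-4.56200 − 78.81400) = 4.20000 − (5.47440)/(-83.37600) = 4.26566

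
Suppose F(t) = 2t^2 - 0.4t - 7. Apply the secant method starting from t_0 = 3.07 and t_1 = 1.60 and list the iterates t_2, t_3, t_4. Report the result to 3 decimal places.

1.882, 1.984, 1.973

F(3.07) = 10.62180, F(1.60) = -2.52000
t_2 = 1.60000 − (-2.52000)·(1.60000 − 3.07000) / (-2.52000 − 10.62180) = 1.60000 − (3.70440)/(-13.14180) = 1.88188
F(1.88188) = -0.66981
t_3 = 1.88188 − (-0.66981)·(1.88188 − 1.60000) / (-0.66981 − (-2.52000)) = 1.88188 − (-0.18881)/(1.85019) = 1.98393
F(1.98393) = 0.07836
t_4 = 1.98393 − 0.07836·(1.98393 − 1.88188) / (0.07836 − (-0.66981)) = 1.98393 − (0.00800)/(0.74817) = 1.97324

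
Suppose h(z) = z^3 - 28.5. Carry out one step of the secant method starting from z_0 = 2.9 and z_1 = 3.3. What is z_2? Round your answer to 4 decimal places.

3.0424

h(2.9) = -4.111000, h(3.3) = 7.437000
z_2 = 3.300000 − 7.437000·(3.300000 − 2.900000) / (7.437000 − (-4.111000)) = 3.300000 − (2.974800)/(11.548000) = 3.042397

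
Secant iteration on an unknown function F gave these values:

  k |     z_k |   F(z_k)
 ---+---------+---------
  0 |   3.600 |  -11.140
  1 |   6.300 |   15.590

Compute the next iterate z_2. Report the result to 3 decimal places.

z_2 = 6.300 − 15.590·(6.300 − 3.600) / (15.590 − (-11.140))
   = 6.300 − (42.09300)/(26.73000) = 4.72525

4.725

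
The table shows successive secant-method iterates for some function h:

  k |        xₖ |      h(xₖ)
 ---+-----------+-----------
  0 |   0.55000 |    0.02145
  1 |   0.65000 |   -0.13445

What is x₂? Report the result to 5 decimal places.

0.56376

x₂ = 0.65000 − (-0.13445)·(0.65000 − 0.55000) / (-0.13445 − 0.02145)
   = 0.65000 − (-0.0134450)/(-0.1559000) = 0.5637588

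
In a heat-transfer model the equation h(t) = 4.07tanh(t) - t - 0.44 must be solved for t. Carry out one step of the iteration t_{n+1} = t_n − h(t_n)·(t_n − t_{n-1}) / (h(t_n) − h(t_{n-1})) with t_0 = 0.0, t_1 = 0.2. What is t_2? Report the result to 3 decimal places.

0.146

h(0.0) = -0.44000, h(0.2) = 0.16332
t_2 = 0.20000 − 0.16332·(0.20000 − 0.00000) / (0.16332 − (-0.44000)) = 0.20000 − (0.03266)/(0.60332) = 0.14586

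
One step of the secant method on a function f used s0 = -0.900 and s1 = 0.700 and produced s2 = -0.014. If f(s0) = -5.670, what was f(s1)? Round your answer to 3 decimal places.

The secant line through (-0.900, -5.670) and (0.700, f(s1)) crosses zero at s2 = -0.014.
So (-0.900, -5.670), (0.700, f(s1)), (-0.014, 0) are collinear:
f(s1) = -5.670 · (0.700 − (-0.014)) / (-0.900 − (-0.014)) = -5.670 · (0.71400)/(-0.88600) = 4.56928

4.569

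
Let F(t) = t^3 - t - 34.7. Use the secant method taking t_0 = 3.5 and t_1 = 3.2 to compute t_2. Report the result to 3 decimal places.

3.357

F(3.5) = 4.67500, F(3.2) = -5.13200
t_2 = 3.20000 − (-5.13200)·(3.20000 − 3.50000) / (-5.13200 − 4.67500) = 3.20000 − (1.53960)/(-9.80700) = 3.35699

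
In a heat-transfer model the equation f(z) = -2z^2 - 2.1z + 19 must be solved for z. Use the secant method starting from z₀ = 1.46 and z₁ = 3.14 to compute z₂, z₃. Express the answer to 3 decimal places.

2.493, 2.593

f(1.46) = 11.67080, f(3.14) = -7.31320
z₂ = 3.14000 − (-7.31320)·(3.14000 − 1.46000) / (-7.31320 − 11.67080) = 3.14000 − (-12.28618)/(-18.98400) = 2.49281
f(2.49281) = 1.33685
z₃ = 2.49281 − 1.33685·(2.49281 − 3.14000) / (1.33685 − (-7.31320)) = 2.49281 − (-0.86519)/(8.65005) = 2.59284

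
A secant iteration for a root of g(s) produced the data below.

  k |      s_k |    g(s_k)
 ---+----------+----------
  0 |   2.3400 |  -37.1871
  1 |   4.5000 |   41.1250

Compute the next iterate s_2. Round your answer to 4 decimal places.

s_2 = 4.5000 − 41.1250·(4.5000 − 2.3400) / (41.1250 − (-37.1871))
   = 4.5000 − (88.830000)/(78.312100) = 3.365693

3.3657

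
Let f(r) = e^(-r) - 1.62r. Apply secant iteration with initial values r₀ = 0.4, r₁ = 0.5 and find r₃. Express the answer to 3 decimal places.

f(0.4) = 0.02232, f(0.5) = -0.20347
r₂ = 0.50000 − (-0.20347)·(0.50000 − 0.40000) / (-0.20347 − 0.02232) = 0.50000 − (-0.02035)/(-0.22579) = 0.40989
f(0.40989) = -0.00029
r₃ = 0.40989 − (-0.00029)·(0.40989 − 0.50000) / (-0.00029 − (-0.20347)) = 0.40989 − (0.00003)/(0.20318) = 0.40976

0.410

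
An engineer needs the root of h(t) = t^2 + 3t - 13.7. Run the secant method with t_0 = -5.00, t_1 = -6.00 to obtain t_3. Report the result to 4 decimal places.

h(-5.00) = -3.700000, h(-6.00) = 4.300000
t_2 = -6.000000 − 4.300000·(-6.000000 − (-5.000000)) / (4.300000 − (-3.700000)) = -6.000000 − (-4.300000)/(8.000000) = -5.462500
h(-5.462500) = -0.248594
t_3 = -5.462500 − (-0.248594)·(-5.462500 − (-6.000000)) / (-0.248594 − 4.300000) = -5.462500 − (-0.133619)/(-4.548594) = -5.491876

-5.4919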